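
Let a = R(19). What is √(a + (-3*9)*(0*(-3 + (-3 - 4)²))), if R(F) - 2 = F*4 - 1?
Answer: √77 ≈ 8.7750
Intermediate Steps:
R(F) = 1 + 4*F (R(F) = 2 + (F*4 - 1) = 2 + (4*F - 1) = 2 + (-1 + 4*F) = 1 + 4*F)
a = 77 (a = 1 + 4*19 = 1 + 76 = 77)
√(a + (-3*9)*(0*(-3 + (-3 - 4)²))) = √(77 + (-3*9)*(0*(-3 + (-3 - 4)²))) = √(77 - 0*(-3 + (-7)²)) = √(77 - 0*(-3 + 49)) = √(77 - 0*46) = √(77 - 27*0) = √(77 + 0) = √77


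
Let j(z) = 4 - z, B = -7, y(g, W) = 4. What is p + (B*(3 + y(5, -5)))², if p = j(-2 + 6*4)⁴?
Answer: 107377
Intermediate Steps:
p = 104976 (p = (4 - (-2 + 6*4))⁴ = (4 - (-2 + 24))⁴ = (4 - 1*22)⁴ = (4 - 22)⁴ = (-18)⁴ = 104976)
p + (B*(3 + y(5, -5)))² = 104976 + (-7*(3 + 4))² = 104976 + (-7*7)² = 104976 + (-49)² = 104976 + 2401 = 107377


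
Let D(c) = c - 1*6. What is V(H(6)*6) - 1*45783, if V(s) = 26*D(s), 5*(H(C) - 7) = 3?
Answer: -223767/5 ≈ -44753.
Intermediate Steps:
D(c) = -6 + c (D(c) = c - 6 = -6 + c)
H(C) = 38/5 (H(C) = 7 + (⅕)*3 = 7 + ⅗ = 38/5)
V(s) = -156 + 26*s (V(s) = 26*(-6 + s) = -156 + 26*s)
V(H(6)*6) - 1*45783 = (-156 + 26*((38/5)*6)) - 1*45783 = (-156 + 26*(228/5)) - 45783 = (-156 + 5928/5) - 45783 = 5148/5 - 45783 = -223767/5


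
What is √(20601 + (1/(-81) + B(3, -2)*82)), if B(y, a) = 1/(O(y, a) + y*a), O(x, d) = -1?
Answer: √81718826/63 ≈ 143.49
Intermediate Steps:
B(y, a) = 1/(-1 + a*y) (B(y, a) = 1/(-1 + y*a) = 1/(-1 + a*y))
√(20601 + (1/(-81) + B(3, -2)*82)) = √(20601 + (1/(-81) + 82/(-1 - 2*3))) = √(20601 + (-1/81 + 82/(-1 - 6))) = √(20601 + (-1/81 + 82/(-7))) = √(20601 + (-1/81 - ⅐*82)) = √(20601 + (-1/81 - 82/7)) = √(20601 - 6649/567) = √(11674118/567) = √81718826/63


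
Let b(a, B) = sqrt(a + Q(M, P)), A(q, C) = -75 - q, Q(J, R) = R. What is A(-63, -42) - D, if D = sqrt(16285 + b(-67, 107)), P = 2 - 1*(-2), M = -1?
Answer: -12 - sqrt(16285 + 3*I*sqrt(7)) ≈ -139.61 - 0.031099*I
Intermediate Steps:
P = 4 (P = 2 + 2 = 4)
b(a, B) = sqrt(4 + a) (b(a, B) = sqrt(a + 4) = sqrt(4 + a))
D = sqrt(16285 + 3*I*sqrt(7)) (D = sqrt(16285 + sqrt(4 - 67)) = sqrt(16285 + sqrt(-63)) = sqrt(16285 + 3*I*sqrt(7)) ≈ 127.61 + 0.0311*I)
A(-63, -42) - D = (-75 - 1*(-63)) - sqrt(16285 + 3*I*sqrt(7)) = (-75 + 63) - sqrt(16285 + 3*I*sqrt(7)) = -12 - sqrt(16285 + 3*I*sqrt(7))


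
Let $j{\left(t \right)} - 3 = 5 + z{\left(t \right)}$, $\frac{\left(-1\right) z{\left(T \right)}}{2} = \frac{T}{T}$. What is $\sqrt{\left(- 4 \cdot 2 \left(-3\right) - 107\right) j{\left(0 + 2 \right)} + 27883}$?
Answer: $\sqrt{27385} \approx 165.48$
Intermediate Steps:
$z{\left(T \right)} = -2$ ($z{\left(T \right)} = - 2 \frac{T}{T} = \left(-2\right) 1 = -2$)
$j{\left(t \right)} = 6$ ($j{\left(t \right)} = 3 + \left(5 - 2\right) = 3 + 3 = 6$)
$\sqrt{\left(- 4 \cdot 2 \left(-3\right) - 107\right) j{\left(0 + 2 \right)} + 27883} = \sqrt{\left(- 4 \cdot 2 \left(-3\right) - 107\right) 6 + 27883} = \sqrt{\left(\left(-4\right) \left(-6\right) - 107\right) 6 + 27883} = \sqrt{\left(24 - 107\right) 6 + 27883} = \sqrt{\left(-83\right) 6 + 27883} = \sqrt{-498 + 27883} = \sqrt{27385}$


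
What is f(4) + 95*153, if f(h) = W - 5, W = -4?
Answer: 14526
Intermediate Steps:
f(h) = -9 (f(h) = -4 - 5 = -9)
f(4) + 95*153 = -9 + 95*153 = -9 + 14535 = 14526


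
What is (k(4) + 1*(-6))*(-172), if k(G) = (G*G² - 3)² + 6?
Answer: -640012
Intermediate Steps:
k(G) = 6 + (-3 + G³)² (k(G) = (G³ - 3)² + 6 = (-3 + G³)² + 6 = 6 + (-3 + G³)²)
(k(4) + 1*(-6))*(-172) = ((6 + (-3 + 4³)²) + 1*(-6))*(-172) = ((6 + (-3 + 64)²) - 6)*(-172) = ((6 + 61²) - 6)*(-172) = ((6 + 3721) - 6)*(-172) = (3727 - 6)*(-172) = 3721*(-172) = -640012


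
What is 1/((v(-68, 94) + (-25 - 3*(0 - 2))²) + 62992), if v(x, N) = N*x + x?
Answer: 1/56893 ≈ 1.7577e-5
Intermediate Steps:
v(x, N) = x + N*x
1/((v(-68, 94) + (-25 - 3*(0 - 2))²) + 62992) = 1/((-68*(1 + 94) + (-25 - 3*(0 - 2))²) + 62992) = 1/((-68*95 + (-25 - 3*(-2))²) + 62992) = 1/((-6460 + (-25 + 6)²) + 62992) = 1/((-6460 + (-19)²) + 62992) = 1/((-6460 + 361) + 62992) = 1/(-6099 + 62992) = 1/56893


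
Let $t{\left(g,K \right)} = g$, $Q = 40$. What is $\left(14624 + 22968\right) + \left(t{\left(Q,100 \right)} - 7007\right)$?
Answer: $30625$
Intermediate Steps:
$\left(14624 + 22968\right) + \left(t{\left(Q,100 \right)} - 7007\right) = \left(14624 + 22968\right) + \left(40 - 7007\right) = 37592 - 6967 = 30625$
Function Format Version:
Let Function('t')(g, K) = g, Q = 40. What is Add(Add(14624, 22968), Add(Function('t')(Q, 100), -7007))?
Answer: 30625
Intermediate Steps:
Add(Add(14624, 22968), Add(Function('t')(Q, 100), -7007)) = Add(Add(14624, 22968), Add(40, -7007)) = Add(37592, -6967) = 30625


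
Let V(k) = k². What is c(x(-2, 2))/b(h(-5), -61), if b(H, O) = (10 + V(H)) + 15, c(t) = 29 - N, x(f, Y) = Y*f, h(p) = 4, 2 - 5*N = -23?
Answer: 24/41 ≈ 0.58537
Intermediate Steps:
N = 5 (N = ⅖ - ⅕*(-23) = ⅖ + 23/5 = 5)
c(t) = 24 (c(t) = 29 - 1*5 = 29 - 5 = 24)
b(H, O) = 25 + H² (b(H, O) = (10 + H²) + 15 = 25 + H²)
c(x(-2, 2))/b(h(-5), -61) = 24/(25 + 4²) = 24/(25 + 16) = 24/41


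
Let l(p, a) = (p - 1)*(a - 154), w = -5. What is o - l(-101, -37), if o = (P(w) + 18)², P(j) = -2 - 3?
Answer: -19313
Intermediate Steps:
l(p, a) = (-1 + p)*(-154 + a)
P(j) = -5
o = 169 (o = (-5 + 18)² = 13² = 169)
o - l(-101, -37) = 169 - (154 - 1*(-37) - 154*(-101) - 37*(-101)) = 169 - (154 + 37 + 15554 + 3737) = 169 - 1*19482 = 169 - 19482 = -19313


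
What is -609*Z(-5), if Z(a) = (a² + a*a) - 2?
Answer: -29232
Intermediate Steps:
Z(a) = -2 + 2*a² (Z(a) = (a² + a²) - 2 = 2*a² - 2 = -2 + 2*a²)
-609*Z(-5) = -609*(-2 + 2*(-5)²) = -609*(-2 + 2*25) = -609*(-2 + 50) = -609*48 = -29232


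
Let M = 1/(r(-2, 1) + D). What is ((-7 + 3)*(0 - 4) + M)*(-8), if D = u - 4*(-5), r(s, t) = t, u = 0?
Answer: -2696/21 ≈ -128.38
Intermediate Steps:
D = 20 (D = 0 - 4*(-5) = 0 + 20 = 20)
M = 1/21 (M = 1/(1 + 20) = 1/21 ≈ 0.047619)
((-7 + 3)*(0 - 4) + M)*(-8) = ((-7 + 3)*(0 - 4) + 1/21)*(-8) = (-4*(-4) + 1/21)*(-8) = (16 + 1/21)*(-8) = (337/21)*(-8) = -2696/21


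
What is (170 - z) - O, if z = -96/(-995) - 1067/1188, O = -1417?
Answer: 170625167/107460 ≈ 1587.8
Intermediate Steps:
z = -86147/107460 (z = -96*(-1/995) - 1067*1/1188 = 96/995 - 97/108 = -86147/107460 ≈ -0.80167)
(170 - z) - O = (170 - 1*(-86147/107460)) - 1*(-1417) = (170 + 86147/107460) + 1417 = 18354347/107460 + 1417 = 170625167/107460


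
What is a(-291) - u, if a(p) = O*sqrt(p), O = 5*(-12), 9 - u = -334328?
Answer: -334337 - 60*I*sqrt(291) ≈ -3.3434e+5 - 1023.5*I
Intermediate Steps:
u = 334337 (u = 9 - 1*(-334328) = 9 + 334328 = 334337)
O = -60
a(p) = -60*sqrt(p)
a(-291) - u = -60*I*sqrt(291) - 1*334337 = -60*I*sqrt(291) - 334337 = -334337 - 60*I*sqrt(291)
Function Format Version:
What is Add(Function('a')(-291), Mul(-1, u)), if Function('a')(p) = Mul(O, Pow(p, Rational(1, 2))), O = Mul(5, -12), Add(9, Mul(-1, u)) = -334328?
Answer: Add(-334337, Mul(-60, I, Pow(291, Rational(1, 2)))) ≈ Add(-3.3434e+5, Mul(-1023.5, I))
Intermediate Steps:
u = 334337 (u = Add(9, Mul(-1, -334328)) = Add(9, 334328) = 334337)
O = -60
Function('a')(p) = Mul(-60, Pow(p, Rational(1, 2)))
Add(Function('a')(-291), Mul(-1, u)) = Add(Mul(-60, Pow(-291, Rational(1, 2))), Mul(-1, 334337)) = Add(Mul(-60, Mul(I, Pow(291, Rational(1, 2)))), -334337) = Add(Mul(-60, I, Pow(291, Rational(1, 2))), -334337) = Add(-334337, Mul(-60, I, Pow(291, Rational(1, 2))))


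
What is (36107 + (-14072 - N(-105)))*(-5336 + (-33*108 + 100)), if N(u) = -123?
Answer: -194990400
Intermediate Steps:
(36107 + (-14072 - N(-105)))*(-5336 + (-33*108 + 100)) = (36107 + (-14072 - 1*(-123)))*(-5336 + (-33*108 + 100)) = (36107 + (-14072 + 123))*(-5336 + (-3564 + 100)) = (36107 - 13949)*(-5336 - 3464) = 22158*(-8800) = -194990400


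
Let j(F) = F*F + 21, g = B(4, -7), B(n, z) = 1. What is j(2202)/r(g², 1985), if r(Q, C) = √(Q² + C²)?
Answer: 285225*√13634/13634 ≈ 2442.7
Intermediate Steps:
g = 1
j(F) = 21 + F² (j(F) = F² + 21 = 21 + F²)
r(Q, C) = √(C² + Q²)
j(2202)/r(g², 1985) = (21 + 2202²)/(√(1985² + (1²)²)) = (21 + 4848804)/(√(3940225 + 1²)) = 4848825/(√(3940225 + 1)) = 4848825/(√3940226) = 4848825/((17*√13634)) = 4848825*(√13634/231778) = 285225*√13634/13634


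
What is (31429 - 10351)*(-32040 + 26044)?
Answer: -126383688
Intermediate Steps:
(31429 - 10351)*(-32040 + 26044) = 21078*(-5996) = -126383688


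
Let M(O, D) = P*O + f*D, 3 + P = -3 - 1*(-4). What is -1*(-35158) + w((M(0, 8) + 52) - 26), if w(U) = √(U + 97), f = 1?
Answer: 35158 + √131 ≈ 35169.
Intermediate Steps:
P = -2 (P = -3 + (-3 - 1*(-4)) = -3 + (-3 + 4) = -3 + 1 = -2)
M(O, D) = D - 2*O (M(O, D) = -2*O + 1*D = -2*O + D = D - 2*O)
w(U) = √(97 + U)
-1*(-35158) + w((M(0, 8) + 52) - 26) = -1*(-35158) + √(97 + (((8 - 2*0) + 52) - 26)) = 35158 + √(97 + (((8 + 0) + 52) - 26)) = 35158 + √(97 + ((8 + 52) - 26)) = 35158 + √(97 + (60 - 26)) = 35158 + √(97 + 34) = 35158 + √131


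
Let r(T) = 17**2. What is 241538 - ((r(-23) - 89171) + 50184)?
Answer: 280236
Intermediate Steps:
r(T) = 289
241538 - ((r(-23) - 89171) + 50184) = 241538 - ((289 - 89171) + 50184) = 241538 - (-88882 + 50184) = 241538 - 1*(-38698) = 241538 + 38698 = 280236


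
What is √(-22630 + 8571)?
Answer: I*√14059 ≈ 118.57*I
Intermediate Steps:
√(-22630 + 8571) = √(-14059) = I*√14059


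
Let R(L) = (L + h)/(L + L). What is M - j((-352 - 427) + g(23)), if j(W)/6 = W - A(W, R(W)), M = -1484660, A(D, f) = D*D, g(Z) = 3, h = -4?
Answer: 2133052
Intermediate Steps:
R(L) = (-4 + L)/(2*L) (R(L) = (L - 4)/(L + L) = (-4 + L)/((2*L)) = (-4 + L)*(1/(2*L)) = (-4 + L)/(2*L))
A(D, f) = D²
j(W) = -6*W² + 6*W (j(W) = 6*(W - W²) = -6*W² + 6*W)
M - j((-352 - 427) + g(23)) = -1484660 - 6*((-352 - 427) + 3)*(1 - ((-352 - 427) + 3)) = -1484660 - 6*(-779 + 3)*(1 - (-779 + 3)) = -1484660 - 6*(-776)*(1 - 1*(-776)) = -1484660 - 6*(-776)*(1 + 776) = -1484660 - 6*(-776)*777 = -1484660 - 1*(-3617712) = -1484660 + 3617712 = 2133052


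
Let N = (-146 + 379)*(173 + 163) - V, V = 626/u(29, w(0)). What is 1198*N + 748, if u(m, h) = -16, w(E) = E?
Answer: 375346575/4 ≈ 9.3837e+7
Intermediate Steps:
V = -313/8 (V = 626/(-16) = 626*(-1/16) = -313/8 ≈ -39.125)
N = 626617/8 (N = (-146 + 379)*(173 + 163) - 1*(-313/8) = 233*336 + 313/8 = 78288 + 313/8 = 626617/8 ≈ 78327.)
1198*N + 748 = 1198*(626617/8) + 748 = 375343583/4 + 748 = 375346575/4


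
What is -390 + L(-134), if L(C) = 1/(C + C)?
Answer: -104521/268 ≈ -390.00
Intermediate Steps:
L(C) = 1/(2*C)
-390 + L(-134) = -390 + (½)/(-134) = -390 + (½)*(-1/134) = -390 - 1/268 = -104521/268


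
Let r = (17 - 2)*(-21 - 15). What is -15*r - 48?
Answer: 8052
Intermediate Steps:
r = -540 (r = 15*(-36) = -540)
-15*r - 48 = -15*(-540) - 48 = 8100 - 48 = 8052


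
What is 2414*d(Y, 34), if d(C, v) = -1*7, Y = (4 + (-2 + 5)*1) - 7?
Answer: -16898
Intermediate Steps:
Y = 0 (Y = (4 + 3*1) - 7 = (4 + 3) - 7 = 7 - 7 = 0)
d(C, v) = -7
2414*d(Y, 34) = 2414*(-7) = -16898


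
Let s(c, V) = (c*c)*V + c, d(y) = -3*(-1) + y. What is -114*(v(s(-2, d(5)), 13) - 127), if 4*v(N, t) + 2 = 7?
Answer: 28671/2 ≈ 14336.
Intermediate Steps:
d(y) = 3 + y
s(c, V) = c + V*c**2 (s(c, V) = c**2*V + c = V*c**2 + c = c + V*c**2)
v(N, t) = 5/4 (v(N, t) = -1/2 + (1/4)*7 = -1/2 + 7/4 = 5/4)
-114*(v(s(-2, d(5)), 13) - 127) = -114*(5/4 - 127) = -114*(-503/4) = 28671/2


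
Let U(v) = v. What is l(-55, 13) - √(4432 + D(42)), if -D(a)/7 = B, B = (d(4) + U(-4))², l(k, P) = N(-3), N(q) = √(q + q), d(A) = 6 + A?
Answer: -2*√1045 + I*√6 ≈ -64.653 + 2.4495*I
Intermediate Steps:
N(q) = √2*√q (N(q) = √(2*q) = √2*√q)
l(k, P) = I*√6 (l(k, P) = √2*√(-3) = √2*(I*√3) = I*√6)
B = 36 (B = ((6 + 4) - 4)² = (10 - 4)² = 6² = 36)
D(a) = -252 (D(a) = -7*36 = -252)
l(-55, 13) - √(4432 + D(42)) = I*√6 - √(4432 - 252) = I*√6 - √4180 = I*√6 - 2*√1045 = -2*√1045 + I*√6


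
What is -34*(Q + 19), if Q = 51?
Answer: -2380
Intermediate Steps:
-34*(Q + 19) = -34*(51 + 19) = -34*70 = -2380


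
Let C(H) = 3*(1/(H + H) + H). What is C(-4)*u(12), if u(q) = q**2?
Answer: -1782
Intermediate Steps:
C(H) = 3*H + 3/(2*H) (C(H) = 3*(1/(2*H) + H) = 3*(H + 1/(2*H)) = 3*H + 3/(2*H))
C(-4)*u(12) = (3*(-4) + (3/2)/(-4))*12**2 = (-12 + (3/2)*(-1/4))*144 = (-12 - 3/8)*144 = -99/8*144 = -1782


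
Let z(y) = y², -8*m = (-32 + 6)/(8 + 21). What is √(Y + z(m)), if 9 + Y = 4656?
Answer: √62530201/116 ≈ 68.169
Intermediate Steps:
Y = 4647 (Y = -9 + 4656 = 4647)
m = 13/116 (m = -(-32 + 6)/(8*(8 + 21)) = -(-13)/(4*29) = -⅛*(-26/29) = 13/116 ≈ 0.11207)
√(Y + z(m)) = √(4647 + (13/116)²) = √(4647 + 169/13456) = √(62530201/13456) = √62530201/116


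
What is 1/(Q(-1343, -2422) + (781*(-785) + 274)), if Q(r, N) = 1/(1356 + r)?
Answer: -13/7966542 ≈ -1.6318e-6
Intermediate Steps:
1/(Q(-1343, -2422) + (781*(-785) + 274)) = 1/(1/(1356 - 1343) + (781*(-785) + 274)) = 1/(1/13 + (-613085 + 274)) = 1/(1/13 - 612811) = 1/(-7966542/13) = -13/7966542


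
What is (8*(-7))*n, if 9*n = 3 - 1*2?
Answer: -56/9 ≈ -6.2222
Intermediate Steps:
n = ⅑ (n = (3 - 1*2)/9 = (3 - 2)/9 = (⅑)*1 = ⅑ ≈ 0.11111)
(8*(-7))*n = (8*(-7))*(⅑) = -56*⅑ = -56/9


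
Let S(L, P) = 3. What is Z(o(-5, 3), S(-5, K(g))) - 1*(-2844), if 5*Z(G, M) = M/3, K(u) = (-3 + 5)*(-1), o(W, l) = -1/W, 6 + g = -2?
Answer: 14221/5 ≈ 2844.2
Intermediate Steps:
g = -8 (g = -6 - 2 = -8)
K(u) = -2 (K(u) = 2*(-1) = -2)
Z(G, M) = M/15 (Z(G, M) = (M/3)/5 = M/15)
Z(o(-5, 3), S(-5, K(g))) - 1*(-2844) = (1/15)*3 - 1*(-2844) = 1/5 + 2844 = 14221/5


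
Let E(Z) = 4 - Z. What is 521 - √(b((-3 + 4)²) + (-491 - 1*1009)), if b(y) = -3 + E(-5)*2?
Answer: 521 - 3*I*√165 ≈ 521.0 - 38.536*I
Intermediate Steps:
b(y) = 15 (b(y) = -3 + (4 - 1*(-5))*2 = -3 + (4 + 5)*2 = -3 + 9*2 = -3 + 18 = 15)
521 - √(b((-3 + 4)²) + (-491 - 1*1009)) = 521 - √(15 + (-491 - 1*1009)) = 521 - √(15 + (-491 - 1009)) = 521 - √(15 - 1500) = 521 - √(-1485) = 521 - 3*I*√165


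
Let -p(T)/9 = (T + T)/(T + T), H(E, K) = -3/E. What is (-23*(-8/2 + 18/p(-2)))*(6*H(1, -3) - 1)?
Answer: -2622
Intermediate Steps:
p(T) = -9 (p(T) = -9*(T + T)/(T + T) = -9*2*T/(2*T) = -9*2*T*1/(2*T) = -9*1 = -9)
(-23*(-8/2 + 18/p(-2)))*(6*H(1, -3) - 1) = (-23*(-8/2 + 18/(-9)))*(6*(-3/1) - 1) = (-23*(-8*½ + 18*(-⅑)))*(6*(-3*1) - 1) = (-23*(-4 - 2))*(6*(-3) - 1) = (-23*(-6))*(-18 - 1) = 138*(-19) = -2622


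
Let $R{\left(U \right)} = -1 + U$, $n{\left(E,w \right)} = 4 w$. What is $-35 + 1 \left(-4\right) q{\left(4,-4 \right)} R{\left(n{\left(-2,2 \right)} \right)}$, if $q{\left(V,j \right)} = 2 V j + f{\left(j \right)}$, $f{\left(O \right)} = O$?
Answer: $973$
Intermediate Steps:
$q{\left(V,j \right)} = j + 2 V j$ ($q{\left(V,j \right)} = 2 V j + j = j + 2 V j$)
$-35 + 1 \left(-4\right) q{\left(4,-4 \right)} R{\left(n{\left(-2,2 \right)} \right)} = -35 + 1 \left(-4\right) \left(- 4 \left(1 + 2 \cdot 4\right)\right) \left(-1 + 4 \cdot 2\right) = -35 + - 4 \left(- 4 \left(1 + 8\right)\right) \left(-1 + 8\right) = -35 + - 4 \left(\left(-4\right) 9\right) 7 = -35 + \left(-4\right) \left(-36\right) 7 = -35 + 144 \cdot 7 = -35 + 1008 = 973$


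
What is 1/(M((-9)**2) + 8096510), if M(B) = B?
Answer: 1/8096591 ≈ 1.2351e-7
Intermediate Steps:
1/(M((-9)**2) + 8096510) = 1/((-9)**2 + 8096510) = 1/(81 + 8096510) = 1/8096591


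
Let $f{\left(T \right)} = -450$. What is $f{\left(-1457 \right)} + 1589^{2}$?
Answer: $2524471$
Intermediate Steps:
$f{\left(-1457 \right)} + 1589^{2} = -450 + 1589^{2} = -450 + 2524921 = 2524471$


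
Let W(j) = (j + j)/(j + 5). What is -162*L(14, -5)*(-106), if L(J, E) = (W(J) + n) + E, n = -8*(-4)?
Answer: 9290052/19 ≈ 4.8895e+5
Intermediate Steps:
W(j) = 2*j/(5 + j) (W(j) = (2*j)/(5 + j) = 2*j/(5 + j))
n = 32 (n = -2*(-16) = 32)
L(J, E) = 32 + E + 2*J/(5 + J) (L(J, E) = (2*J/(5 + J) + 32) + E = (32 + 2*J/(5 + J)) + E = 32 + E + 2*J/(5 + J))
-162*L(14, -5)*(-106) = -162*(2*14 + (5 + 14)*(32 - 5))/(5 + 14)*(-106) = -162*(28 + 19*27)/19*(-106) = -162*(28 + 513)/19*(-106) = -162*541/19*(-106) = -87642/19*(-106) = 9290052/19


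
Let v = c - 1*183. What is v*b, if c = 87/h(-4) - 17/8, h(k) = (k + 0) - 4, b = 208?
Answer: -40768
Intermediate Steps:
h(k) = -4 + k (h(k) = k - 4 = -4 + k)
c = -13 (c = 87/(-4 - 4) - 17/8 = 87/(-8) - 17*⅛ = 87*(-⅛) - 17/8 = -87/8 - 17/8 = -13)
v = -196 (v = -13 - 1*183 = -13 - 183 = -196)
v*b = -196*208 = -40768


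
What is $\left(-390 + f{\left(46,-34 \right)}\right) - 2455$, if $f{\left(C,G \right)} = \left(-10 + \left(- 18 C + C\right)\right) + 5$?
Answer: $-3632$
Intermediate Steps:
$f{\left(C,G \right)} = -5 - 17 C$ ($f{\left(C,G \right)} = \left(-10 - 17 C\right) + 5 = -5 - 17 C$)
$\left(-390 + f{\left(46,-34 \right)}\right) - 2455 = \left(-390 - 787\right) - 2455 = -1177 - 2455 = -3632$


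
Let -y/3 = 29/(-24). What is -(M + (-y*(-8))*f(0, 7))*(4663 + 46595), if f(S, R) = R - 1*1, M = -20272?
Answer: 1030183284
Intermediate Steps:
f(S, R) = -1 + R (f(S, R) = R - 1 = -1 + R)
y = 29/8 (y = -87/(-24) = -87*(-1)/24 = -3*(-29/24) = 29/8 ≈ 3.6250)
-(M + (-y*(-8))*f(0, 7))*(4663 + 46595) = -(-20272 + (-1*29/8*(-8))*(-1 + 7))*(4663 + 46595) = -(-20272 - 29/8*(-8)*6)*51258 = -(-20272 + 29*6)*51258 = -(-20272 + 174)*51258 = -(-20098)*51258 = -1*(-1030183284) = 1030183284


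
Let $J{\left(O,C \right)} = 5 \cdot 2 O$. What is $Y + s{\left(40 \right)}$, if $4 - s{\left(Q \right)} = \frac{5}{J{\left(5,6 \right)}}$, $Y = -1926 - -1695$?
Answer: $- \frac{2271}{10} \approx -227.1$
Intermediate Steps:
$J{\left(O,C \right)} = 10 O$
$Y = -231$ ($Y = -1926 + 1695 = -231$)
$s{\left(Q \right)} = \frac{39}{10}$ ($s{\left(Q \right)} = 4 - \frac{5}{10 \cdot 5} = 4 - \frac{5}{50} = 4 - 5 \cdot \frac{1}{50} = 4 - \frac{1}{10} = \frac{39}{10}$)
$Y + s{\left(40 \right)} = -231 + \frac{39}{10} = - \frac{2271}{10}$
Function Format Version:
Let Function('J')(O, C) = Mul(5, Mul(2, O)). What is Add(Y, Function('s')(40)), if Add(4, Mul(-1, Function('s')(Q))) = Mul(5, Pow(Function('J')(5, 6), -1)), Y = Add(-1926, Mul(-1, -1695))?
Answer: Rational(-2271, 10) ≈ -227.10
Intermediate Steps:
Function('J')(O, C) = Mul(10, O)
Y = -231 (Y = Add(-1926, 1695) = -231)
Function('s')(Q) = Rational(39, 10) (Function('s')(Q) = Add(4, Mul(-1, Mul(5, Pow(Mul(10, 5), -1)))) = Add(4, Mul(-1, Mul(5, Pow(50, -1)))) = Add(4, Mul(-1, Mul(5, Rational(1, 50)))) = Add(4, Mul(-1, Rational(1, 10))) = Add(4, Rational(-1, 10)) = Rational(39, 10))
Add(Y, Function('s')(40)) = Add(-231, Rational(39, 10)) = Rational(-2271, 10)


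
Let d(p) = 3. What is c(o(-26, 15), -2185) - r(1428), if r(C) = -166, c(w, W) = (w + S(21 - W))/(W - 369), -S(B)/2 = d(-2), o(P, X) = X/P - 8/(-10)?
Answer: 55116071/332020 ≈ 166.00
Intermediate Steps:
o(P, X) = ⅘ + X/P (o(P, X) = X/P - 8*(-⅒) = X/P + ⅘ = ⅘ + X/P)
S(B) = -6 (S(B) = -2*3 = -6)
c(w, W) = (-6 + w)/(-369 + W) (c(w, W) = (w - 6)/(W - 369) = (-6 + w)/(-369 + W))
c(o(-26, 15), -2185) - r(1428) = (-6 + (⅘ + 15/(-26)))/(-369 - 2185) - 1*(-166) = (-6 + (⅘ + 15*(-1/26)))/(-2554) + 166 = -(-6 + (⅘ - 15/26))/2554 + 166 = -(-6 + 29/130)/2554 + 166 = -1/2554*(-751/130) + 166 = 751/332020 + 166 = 55116071/332020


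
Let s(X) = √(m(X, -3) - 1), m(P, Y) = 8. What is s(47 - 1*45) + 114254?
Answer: 114254 + √7 ≈ 1.1426e+5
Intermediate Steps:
s(X) = √7 (s(X) = √(8 - 1) = √7)
s(47 - 1*45) + 114254 = √7 + 114254 = 114254 + √7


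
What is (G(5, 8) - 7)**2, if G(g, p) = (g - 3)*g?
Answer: 9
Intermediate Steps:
G(g, p) = g*(-3 + g) (G(g, p) = (-3 + g)*g = g*(-3 + g))
(G(5, 8) - 7)**2 = (5*(-3 + 5) - 7)**2 = (5*2 - 7)**2 = (10 - 7)**2 = 3**2 = 9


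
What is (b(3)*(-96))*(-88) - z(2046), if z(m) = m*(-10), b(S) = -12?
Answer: -80916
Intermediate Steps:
z(m) = -10*m
(b(3)*(-96))*(-88) - z(2046) = -12*(-96)*(-88) - (-10)*2046 = 1152*(-88) - 1*(-20460) = -101376 + 20460 = -80916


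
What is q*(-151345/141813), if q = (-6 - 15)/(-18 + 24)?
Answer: 151345/40518 ≈ 3.7353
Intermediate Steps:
q = -7/2 (q = -21/6 = -21*⅙ = -7/2 ≈ -3.5000)
q*(-151345/141813) = -(-1059415)/(2*141813) = -7/2*(-151345/141813) = 151345/40518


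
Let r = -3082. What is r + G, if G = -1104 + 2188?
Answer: -1998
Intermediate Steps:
G = 1084
r + G = -3082 + 1084 = -1998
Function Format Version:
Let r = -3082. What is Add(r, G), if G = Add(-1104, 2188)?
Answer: -1998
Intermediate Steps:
G = 1084
Add(r, G) = Add(-3082, 1084) = -1998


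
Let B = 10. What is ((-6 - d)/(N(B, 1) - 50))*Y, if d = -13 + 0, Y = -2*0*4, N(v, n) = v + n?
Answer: 0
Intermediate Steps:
N(v, n) = n + v
Y = 0 (Y = 0*4 = 0)
d = -13
((-6 - d)/(N(B, 1) - 50))*Y = ((-6 - 1*(-13))/((1 + 10) - 50))*0 = ((-6 + 13)/(11 - 50))*0 = (7/(-39))*0 = (7*(-1/39))*0 = -7/39*0 = 0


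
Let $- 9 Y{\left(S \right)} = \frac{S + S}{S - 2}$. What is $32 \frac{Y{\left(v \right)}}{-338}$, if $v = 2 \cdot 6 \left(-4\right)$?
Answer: $\frac{256}{12675} \approx 0.020197$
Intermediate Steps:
$v = -48$ ($v = 12 \left(-4\right) = -48$)
$Y{\left(S \right)} = - \frac{2 S}{9 \left(-2 + S\right)}$ ($Y{\left(S \right)} = - \frac{\left(S + S\right) \frac{1}{S - 2}}{9} = - \frac{2 S \frac{1}{-2 + S}}{9} = - \frac{2 S}{9 \left(-2 + S\right)}$)
$32 \frac{Y{\left(v \right)}}{-338} = 32 \frac{\left(-2\right) \left(-48\right) \frac{1}{-18 + 9 \left(-48\right)}}{-338} = 32 \left(-2\right) \left(-48\right) \frac{1}{-18 - 432} \left(- \frac{1}{338}\right) = 32 \left(-2\right) \left(-48\right) \frac{1}{-450} \left(- \frac{1}{338}\right) = 32 \left(-2\right) \left(-48\right) \left(- \frac{1}{450}\right) \left(- \frac{1}{338}\right) = 32 \left(\left(- \frac{16}{75}\right) \left(- \frac{1}{338}\right)\right) = 32 \cdot \frac{8}{12675} = \frac{256}{12675}$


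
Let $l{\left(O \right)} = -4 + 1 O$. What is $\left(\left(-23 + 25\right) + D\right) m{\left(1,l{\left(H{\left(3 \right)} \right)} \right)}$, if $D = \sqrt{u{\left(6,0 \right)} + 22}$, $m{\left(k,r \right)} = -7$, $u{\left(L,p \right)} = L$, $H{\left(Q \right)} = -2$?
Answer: $-14 - 14 \sqrt{7} \approx -51.041$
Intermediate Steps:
$l{\left(O \right)} = -4 + O$
$D = 2 \sqrt{7}$ ($D = \sqrt{6 + 22} = \sqrt{28} = 2 \sqrt{7} \approx 5.2915$)
$\left(\left(-23 + 25\right) + D\right) m{\left(1,l{\left(H{\left(3 \right)} \right)} \right)} = \left(\left(-23 + 25\right) + 2 \sqrt{7}\right) \left(-7\right) = \left(2 + 2 \sqrt{7}\right) \left(-7\right) = -14 - 14 \sqrt{7}$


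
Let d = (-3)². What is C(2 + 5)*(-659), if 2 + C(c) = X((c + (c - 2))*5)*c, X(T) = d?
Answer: -40199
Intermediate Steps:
d = 9
X(T) = 9
C(c) = -2 + 9*c
C(2 + 5)*(-659) = (-2 + 9*(2 + 5))*(-659) = (-2 + 9*7)*(-659) = (-2 + 63)*(-659) = 61*(-659) = -40199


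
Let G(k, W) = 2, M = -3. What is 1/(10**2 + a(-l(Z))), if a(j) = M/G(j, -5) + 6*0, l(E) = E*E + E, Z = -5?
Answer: 2/197 ≈ 0.010152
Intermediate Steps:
l(E) = E + E**2 (l(E) = E**2 + E = E + E**2)
a(j) = -3/2 (a(j) = -3/2 + 6*0 = -3*1/2 + 0 = -3/2 + 0 = -3/2)
1/(10**2 + a(-l(Z))) = 1/(10**2 - 3/2) = 1/(100 - 3/2) = 1/(197/2) = 2/197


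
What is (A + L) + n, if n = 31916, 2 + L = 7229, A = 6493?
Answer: 45636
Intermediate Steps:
L = 7227 (L = -2 + 7229 = 7227)
(A + L) + n = (6493 + 7227) + 31916 = 13720 + 31916 = 45636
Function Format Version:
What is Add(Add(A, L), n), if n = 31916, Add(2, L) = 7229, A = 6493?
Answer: 45636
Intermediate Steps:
L = 7227 (L = Add(-2, 7229) = 7227)
Add(Add(A, L), n) = Add(Add(6493, 7227), 31916) = Add(13720, 31916) = 45636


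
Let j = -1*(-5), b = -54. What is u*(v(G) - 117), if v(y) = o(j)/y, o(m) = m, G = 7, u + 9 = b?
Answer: 7326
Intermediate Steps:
j = 5
u = -63 (u = -9 - 54 = -63)
v(y) = 5/y
u*(v(G) - 117) = -63*(5/7 - 117) = -63*(-814/7) = 7326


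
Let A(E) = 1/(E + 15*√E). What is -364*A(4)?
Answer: -182/17 ≈ -10.706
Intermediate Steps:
-364*A(4) = -364/(4 + 15*√4) = -364/(4 + 15*2) = -364/(4 + 30) = -364/34 = -364*1/34 = -182/17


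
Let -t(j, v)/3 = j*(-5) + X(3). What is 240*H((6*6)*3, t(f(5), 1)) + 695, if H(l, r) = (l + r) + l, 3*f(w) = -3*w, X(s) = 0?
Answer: 34535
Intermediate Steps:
f(w) = -w (f(w) = (-3*w)/3 = -w)
t(j, v) = 15*j (t(j, v) = -3*(j*(-5) + 0) = -3*(-5*j + 0) = -(-15)*j = 15*j)
H(l, r) = r + 2*l
240*H((6*6)*3, t(f(5), 1)) + 695 = 240*(15*(-1*5) + 2*((6*6)*3)) + 695 = 240*(15*(-5) + 2*(36*3)) + 695 = 240*(-75 + 2*108) + 695 = 240*(-75 + 216) + 695 = 240*141 + 695 = 33840 + 695 = 34535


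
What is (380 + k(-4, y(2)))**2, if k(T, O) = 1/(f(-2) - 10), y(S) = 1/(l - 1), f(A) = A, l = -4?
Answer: 20784481/144 ≈ 1.4434e+5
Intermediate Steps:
y(S) = -1/5 (y(S) = 1/(-4 - 1) = 1/(-5) = -1/5)
k(T, O) = -1/12 (k(T, O) = 1/(-2 - 10) = 1/(-12) = -1/12)
(380 + k(-4, y(2)))**2 = (380 - 1/12)**2 = (4559/12)**2 = 20784481/144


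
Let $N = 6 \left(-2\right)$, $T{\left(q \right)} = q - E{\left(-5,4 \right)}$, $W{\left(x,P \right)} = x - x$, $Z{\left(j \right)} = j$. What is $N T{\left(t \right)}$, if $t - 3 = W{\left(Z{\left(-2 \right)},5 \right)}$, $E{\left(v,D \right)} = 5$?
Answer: $24$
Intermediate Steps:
$W{\left(x,P \right)} = 0$
$t = 3$ ($t = 3 + 0 = 3$)
$T{\left(q \right)} = -5 + q$ ($T{\left(q \right)} = q - 5 = -5 + q$)
$N = -12$
$N T{\left(t \right)} = - 12 \left(-5 + 3\right) = \left(-12\right) \left(-2\right) = 24$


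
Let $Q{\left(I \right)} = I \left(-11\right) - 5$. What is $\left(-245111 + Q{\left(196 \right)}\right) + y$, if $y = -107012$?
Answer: $-354284$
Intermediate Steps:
$Q{\left(I \right)} = -5 - 11 I$ ($Q{\left(I \right)} = - 11 I - 5 = -5 - 11 I$)
$\left(-245111 + Q{\left(196 \right)}\right) + y = \left(-245111 - 2161\right) - 107012 = -247272 - 107012 = -354284$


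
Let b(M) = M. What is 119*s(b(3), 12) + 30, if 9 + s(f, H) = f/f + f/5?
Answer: -4253/5 ≈ -850.60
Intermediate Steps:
s(f, H) = -8 + f/5 (s(f, H) = -9 + (f/f + f/5) = -9 + (1 + f*(1/5)) = -9 + (1 + f/5) = -8 + f/5)
119*s(b(3), 12) + 30 = 119*(-8 + (1/5)*3) + 30 = 119*(-8 + 3/5) + 30 = 119*(-37/5) + 30 = -4403/5 + 30 = -4253/5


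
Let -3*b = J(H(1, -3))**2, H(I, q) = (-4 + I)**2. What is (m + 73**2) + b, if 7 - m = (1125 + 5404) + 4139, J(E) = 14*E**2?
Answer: -433984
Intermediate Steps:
m = -10661 (m = 7 - ((1125 + 5404) + 4139) = 7 - (6529 + 4139) = 7 - 1*10668 = 7 - 10668 = -10661)
b = -428652 (b = -196*(-4 + 1)**8/3 = -(14*((-3)**2)**2)**2/3 = -(14*9**2)**2/3 = -(14*81)**2/3 = -1/3*1134**2 = -1/3*1285956 = -428652)
(m + 73**2) + b = (-10661 + 73**2) - 428652 = (-10661 + 5329) - 428652 = -5332 - 428652 = -433984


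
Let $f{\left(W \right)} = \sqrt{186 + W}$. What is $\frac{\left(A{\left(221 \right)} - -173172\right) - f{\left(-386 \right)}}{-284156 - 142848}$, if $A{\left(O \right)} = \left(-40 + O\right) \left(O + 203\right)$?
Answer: $- \frac{62479}{106751} + \frac{5 i \sqrt{2}}{213502} \approx -0.58528 + 3.3119 \cdot 10^{-5} i$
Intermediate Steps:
$A{\left(O \right)} = \left(-40 + O\right) \left(203 + O\right)$
$\frac{\left(A{\left(221 \right)} - -173172\right) - f{\left(-386 \right)}}{-284156 - 142848} = \frac{\left(\left(-8120 + 221^{2} + 163 \cdot 221\right) - -173172\right) - \sqrt{186 - 386}}{-284156 - 142848} = \frac{\left(\left(-8120 + 48841 + 36023\right) + 173172\right) - \sqrt{-200}}{-427004} = \left(\left(76744 + 173172\right) - 10 i \sqrt{2}\right) \left(- \frac{1}{427004}\right) = \left(249916 - 10 i \sqrt{2}\right) \left(- \frac{1}{427004}\right) = - \frac{62479}{106751} + \frac{5 i \sqrt{2}}{213502}$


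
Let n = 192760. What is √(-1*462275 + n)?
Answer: I*√269515 ≈ 519.15*I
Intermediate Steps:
√(-1*462275 + n) = √(-1*462275 + 192760) = √(-462275 + 192760) = √(-269515) = I*√269515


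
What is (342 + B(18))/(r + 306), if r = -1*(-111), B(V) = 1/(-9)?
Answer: 3077/3753 ≈ 0.81988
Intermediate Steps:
B(V) = -⅑
r = 111
(342 + B(18))/(r + 306) = (342 - ⅑)/(111 + 306) = (3077/9)/417 = (3077/9)*(1/417) = 3077/3753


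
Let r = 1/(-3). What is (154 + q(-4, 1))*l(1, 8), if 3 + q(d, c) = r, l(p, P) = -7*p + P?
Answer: 452/3 ≈ 150.67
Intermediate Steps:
l(p, P) = P - 7*p
r = -1/3 ≈ -0.33333
q(d, c) = -10/3 (q(d, c) = -3 - 1/3 = -10/3)
(154 + q(-4, 1))*l(1, 8) = (154 - 10/3)*(8 - 7*1) = 452*(8 - 7)/3 = (452/3)*1 = 452/3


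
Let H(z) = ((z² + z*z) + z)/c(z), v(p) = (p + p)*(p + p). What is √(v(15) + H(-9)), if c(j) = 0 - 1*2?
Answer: 3*√366/2 ≈ 28.697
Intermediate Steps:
c(j) = -2 (c(j) = 0 - 2 = -2)
v(p) = 4*p² (v(p) = (2*p)*(2*p) = 4*p²)
H(z) = -z² - z/2 (H(z) = ((z² + z*z) + z)/(-2) = ((z² + z²) + z)*(-½) = (2*z² + z)*(-½) = (z + 2*z²)*(-½) = -z² - z/2)
√(v(15) + H(-9)) = √(4*15² - 1*(-9)*(½ - 9)) = √(4*225 - 1*(-9)*(-17/2)) = √(900 - 153/2) = √(1647/2) = 3*√366/2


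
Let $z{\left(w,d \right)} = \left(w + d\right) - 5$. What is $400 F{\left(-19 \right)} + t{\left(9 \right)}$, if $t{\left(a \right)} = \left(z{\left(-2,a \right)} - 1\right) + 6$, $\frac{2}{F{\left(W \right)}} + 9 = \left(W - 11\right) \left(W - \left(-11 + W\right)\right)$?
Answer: $\frac{1573}{339} \approx 4.6401$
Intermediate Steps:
$z{\left(w,d \right)} = -5 + d + w$ ($z{\left(w,d \right)} = \left(d + w\right) - 5 = -5 + d + w$)
$F{\left(W \right)} = \frac{2}{-130 + 11 W}$ ($F{\left(W \right)} = \frac{2}{-9 + \left(W - 11\right) \left(W - \left(-11 + W\right)\right)} = \frac{2}{-9 + \left(-11 + W\right) 11} = \frac{2}{-9 + \left(-121 + 11 W\right)} = \frac{2}{-130 + 11 W}$)
$t{\left(a \right)} = -2 + a$ ($t{\left(a \right)} = \left(\left(-5 + a - 2\right) - 1\right) + 6 = \left(\left(-7 + a\right) + \left(-4 + 3\right)\right) + 6 = \left(\left(-7 + a\right) - 1\right) + 6 = \left(-8 + a\right) + 6 = -2 + a$)
$400 F{\left(-19 \right)} + t{\left(9 \right)} = 400 \frac{2}{-130 + 11 \left(-19\right)} + \left(-2 + 9\right) = 400 \frac{2}{-130 - 209} + 7 = 400 \frac{2}{-339} + 7 = 400 \cdot 2 \left(- \frac{1}{339}\right) + 7 = 400 \left(- \frac{2}{339}\right) + 7 = - \frac{800}{339} + 7 = \frac{1573}{339}$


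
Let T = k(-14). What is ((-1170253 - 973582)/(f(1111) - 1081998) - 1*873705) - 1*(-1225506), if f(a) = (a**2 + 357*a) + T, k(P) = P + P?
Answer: 193109164687/548922 ≈ 3.5180e+5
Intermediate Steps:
k(P) = 2*P
T = -28 (T = 2*(-14) = -28)
f(a) = -28 + a**2 + 357*a (f(a) = (a**2 + 357*a) - 28 = -28 + a**2 + 357*a)
((-1170253 - 973582)/(f(1111) - 1081998) - 1*873705) - 1*(-1225506) = ((-1170253 - 973582)/((-28 + 1111**2 + 357*1111) - 1081998) - 1*873705) - 1*(-1225506) = (-2143835/((-28 + 1234321 + 396627) - 1081998) - 873705) + 1225506 = (-2143835/(1630920 - 1081998) - 873705) + 1225506 = (-2143835/548922 - 873705) + 1225506 = -479598039845/548922 + 1225506 = 193109164687/548922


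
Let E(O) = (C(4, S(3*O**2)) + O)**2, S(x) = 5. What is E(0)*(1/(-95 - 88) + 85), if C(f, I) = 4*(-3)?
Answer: 746592/61 ≈ 12239.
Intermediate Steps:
C(f, I) = -12
E(O) = (-12 + O)**2
E(0)*(1/(-95 - 88) + 85) = (-12 + 0)**2*(1/(-95 - 88) + 85) = (-12)**2*(1/(-183) + 85) = 144*(-1/183 + 85) = 144*(15554/183) = 746592/61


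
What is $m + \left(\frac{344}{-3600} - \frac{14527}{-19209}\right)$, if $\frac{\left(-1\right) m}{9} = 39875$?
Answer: $- \frac{1034042577529}{2881350} \approx -3.5887 \cdot 10^{5}$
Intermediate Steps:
$m = -358875$ ($m = \left(-9\right) 39875 = -358875$)
$m + \left(\frac{344}{-3600} - \frac{14527}{-19209}\right) = -358875 + \left(\frac{344}{-3600} - \frac{14527}{-19209}\right) = -358875 + \left(344 \left(- \frac{1}{3600}\right) - - \frac{14527}{19209}\right) = -358875 + \left(- \frac{43}{450} + \frac{14527}{19209}\right) = -358875 + \frac{1903721}{2881350} = - \frac{1034042577529}{2881350}$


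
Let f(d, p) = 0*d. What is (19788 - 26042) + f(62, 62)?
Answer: -6254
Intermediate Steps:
f(d, p) = 0
(19788 - 26042) + f(62, 62) = (19788 - 26042) + 0 = -6254 + 0 = -6254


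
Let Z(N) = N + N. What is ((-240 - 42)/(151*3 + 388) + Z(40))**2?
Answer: 4488732004/707281 ≈ 6346.5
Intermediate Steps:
Z(N) = 2*N
((-240 - 42)/(151*3 + 388) + Z(40))**2 = ((-240 - 42)/(151*3 + 388) + 2*40)**2 = (-282/(453 + 388) + 80)**2 = (-282/841 + 80)**2 = (66998/841)**2 = 4488732004/707281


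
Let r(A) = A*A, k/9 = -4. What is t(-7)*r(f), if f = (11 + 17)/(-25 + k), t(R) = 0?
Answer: 0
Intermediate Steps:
k = -36 (k = 9*(-4) = -36)
f = -28/61 (f = (11 + 17)/(-25 - 36) = 28/(-61) = 28*(-1/61) = -28/61 ≈ -0.45902)
r(A) = A²
t(-7)*r(f) = 0*(-28/61)² = 0*(784/3721) = 0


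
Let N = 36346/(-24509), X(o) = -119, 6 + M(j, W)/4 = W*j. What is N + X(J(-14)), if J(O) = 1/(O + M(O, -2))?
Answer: -2952917/24509 ≈ -120.48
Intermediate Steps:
M(j, W) = -24 + 4*W*j (M(j, W) = -24 + 4*(W*j) = -24 + 4*W*j)
J(O) = 1/(-24 - 7*O) (J(O) = 1/(O + (-24 + 4*(-2)*O)) = 1/(O + (-24 - 8*O)) = 1/(-24 - 7*O))
N = -36346/24509 (N = 36346*(-1/24509) = -36346/24509 ≈ -1.4830)
N + X(J(-14)) = -36346/24509 - 119 = -2952917/24509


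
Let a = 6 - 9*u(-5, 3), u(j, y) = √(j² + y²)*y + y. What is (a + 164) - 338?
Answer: -195 - 27*√34 ≈ -352.44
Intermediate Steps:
u(j, y) = y + y*√(j² + y²) (u(j, y) = y*√(j² + y²) + y = y + y*√(j² + y²))
a = -21 - 27*√34 (a = 6 - 27*(1 + √((-5)² + 3²)) = 6 - 27*(1 + √(25 + 9)) = 6 - 27*(1 + √34) = 6 - 9*(3 + 3*√34) = 6 + (-27 - 27*√34) = -21 - 27*√34 ≈ -178.44)
(a + 164) - 338 = ((-21 - 27*√34) + 164) - 338 = (143 - 27*√34) - 338 = -195 - 27*√34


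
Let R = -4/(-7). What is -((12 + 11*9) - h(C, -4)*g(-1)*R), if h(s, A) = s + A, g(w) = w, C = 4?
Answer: -111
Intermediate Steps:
h(s, A) = A + s
R = 4/7 (R = -4*(-⅐) = 4/7 ≈ 0.57143)
-((12 + 11*9) - h(C, -4)*g(-1)*R) = -((12 + 11*9) - (-4 + 4)*(-1)*4/7) = -((12 + 99) - 0*(-1)*4/7) = -(111 - 0*4/7) = -(111 - 1*0) = -(111 + 0) = -1*111 = -111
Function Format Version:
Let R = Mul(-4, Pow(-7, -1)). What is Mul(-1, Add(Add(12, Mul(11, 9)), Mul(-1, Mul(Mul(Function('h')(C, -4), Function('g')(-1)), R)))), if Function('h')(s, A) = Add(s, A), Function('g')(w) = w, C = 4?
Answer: -111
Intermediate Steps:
Function('h')(s, A) = Add(A, s)
R = Rational(4, 7) (R = Mul(-4, Rational(-1, 7)) = Rational(4, 7) ≈ 0.57143)
Mul(-1, Add(Add(12, Mul(11, 9)), Mul(-1, Mul(Mul(Function('h')(C, -4), Function('g')(-1)), R)))) = Mul(-1, Add(Add(12, Mul(11, 9)), Mul(-1, Mul(Mul(Add(-4, 4), -1), Rational(4, 7))))) = Mul(-1, Add(Add(12, 99), Mul(-1, Mul(Mul(0, -1), Rational(4, 7))))) = Mul(-1, Add(111, Mul(-1, Mul(0, Rational(4, 7))))) = Mul(-1, Add(111, Mul(-1, 0))) = Mul(-1, Add(111, 0)) = Mul(-1, 111) = -111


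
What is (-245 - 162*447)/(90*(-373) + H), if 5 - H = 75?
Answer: 72659/33640 ≈ 2.1599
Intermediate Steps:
H = -70 (H = 5 - 1*75 = 5 - 75 = -70)
(-245 - 162*447)/(90*(-373) + H) = (-245 - 162*447)/(90*(-373) - 70) = (-245 - 72414)/(-33570 - 70) = -72659/(-33640) = -72659*(-1/33640) = 72659/33640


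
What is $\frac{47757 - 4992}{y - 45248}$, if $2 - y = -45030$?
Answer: $- \frac{14255}{72} \approx -197.99$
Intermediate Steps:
$y = 45032$ ($y = 2 - -45030 = 2 + 45030 = 45032$)
$\frac{47757 - 4992}{y - 45248} = \frac{47757 - 4992}{45032 - 45248} = \frac{42765}{-216} = 42765 \left(- \frac{1}{216}\right) = - \frac{14255}{72}$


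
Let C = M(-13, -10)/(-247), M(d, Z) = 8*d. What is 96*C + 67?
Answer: 2041/19 ≈ 107.42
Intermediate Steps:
C = 8/19 (C = (8*(-13))/(-247) = -104*(-1/247) = 8/19 ≈ 0.42105)
96*C + 67 = 96*(8/19) + 67 = 768/19 + 67 = 2041/19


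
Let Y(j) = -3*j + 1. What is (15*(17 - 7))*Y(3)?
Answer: -1200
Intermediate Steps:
Y(j) = 1 - 3*j
(15*(17 - 7))*Y(3) = (15*(17 - 7))*(1 - 3*3) = (15*10)*(1 - 9) = 150*(-8) = -1200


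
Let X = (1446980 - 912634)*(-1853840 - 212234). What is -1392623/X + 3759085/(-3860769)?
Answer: -377274396789075023/387480246573074316 ≈ -0.97366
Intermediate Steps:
X = -1103998377604 (X = 534346*(-2066074) = -1103998377604)
-1392623/X + 3759085/(-3860769) = -1392623/(-1103998377604) + 3759085/(-3860769) = -1392623*(-1/1103998377604) + 3759085*(-1/3860769) = 1392623/1103998377604 - 341735/350979 = -377274396789075023/387480246573074316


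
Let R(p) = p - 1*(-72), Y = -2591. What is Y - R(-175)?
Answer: -2488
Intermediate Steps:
R(p) = 72 + p (R(p) = p + 72 = 72 + p)
Y - R(-175) = -2591 - (72 - 175) = -2591 - 1*(-103) = -2591 + 103 = -2488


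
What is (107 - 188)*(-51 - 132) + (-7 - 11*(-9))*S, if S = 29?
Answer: 17491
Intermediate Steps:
(107 - 188)*(-51 - 132) + (-7 - 11*(-9))*S = (107 - 188)*(-51 - 132) + (-7 - 11*(-9))*29 = -81*(-183) + (-7 + 99)*29 = 14823 + 92*29 = 14823 + 2668 = 17491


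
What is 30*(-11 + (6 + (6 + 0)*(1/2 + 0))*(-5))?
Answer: -1680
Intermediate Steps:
30*(-11 + (6 + (6 + 0)*(1/2 + 0))*(-5)) = 30*(-11 + (6 + 6*(½ + 0))*(-5)) = 30*(-11 + (6 + 6*(½))*(-5)) = 30*(-11 + (6 + 3)*(-5)) = 30*(-11 + 9*(-5)) = 30*(-11 - 45) = 30*(-56) = -1680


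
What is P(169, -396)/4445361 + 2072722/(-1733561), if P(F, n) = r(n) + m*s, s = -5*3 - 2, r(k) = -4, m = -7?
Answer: -9213798183127/7706304460521 ≈ -1.1956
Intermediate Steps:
s = -17 (s = -15 - 2 = -17)
P(F, n) = 115 (P(F, n) = -4 - 7*(-17) = -4 + 119 = 115)
P(169, -396)/4445361 + 2072722/(-1733561) = 115/4445361 + 2072722/(-1733561) = 115*(1/4445361) + 2072722*(-1/1733561) = 115/4445361 - 2072722/1733561 = -9213798183127/7706304460521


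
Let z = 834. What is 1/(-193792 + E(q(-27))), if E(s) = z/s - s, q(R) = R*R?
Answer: -243/47268325 ≈ -5.1409e-6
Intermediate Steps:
q(R) = R**2
E(s) = -s + 834/s (E(s) = 834/s - s = -s + 834/s)
1/(-193792 + E(q(-27))) = 1/(-193792 + (-1*(-27)**2 + 834/((-27)**2))) = 1/(-193792 + (-1*729 + 834/729)) = 1/(-193792 + (-729 + 834*(1/729))) = 1/(-193792 + (-729 + 278/243)) = 1/(-193792 - 176869/243) = 1/(-47268325/243) = -243/47268325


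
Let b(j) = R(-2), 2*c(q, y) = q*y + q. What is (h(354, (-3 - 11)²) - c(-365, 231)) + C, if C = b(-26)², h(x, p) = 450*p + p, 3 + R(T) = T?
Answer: 130761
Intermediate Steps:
R(T) = -3 + T
c(q, y) = q/2 + q*y/2 (c(q, y) = (q*y + q)/2 = (q + q*y)/2 = q/2 + q*y/2)
h(x, p) = 451*p
b(j) = -5 (b(j) = -3 - 2 = -5)
C = 25 (C = (-5)² = 25)
(h(354, (-3 - 11)²) - c(-365, 231)) + C = (451*(-3 - 11)² - (-365)*(1 + 231)/2) + 25 = (451*(-14)² - (-365)*232/2) + 25 = (451*196 - 1*(-42340)) + 25 = (88396 + 42340) + 25 = 130736 + 25 = 130761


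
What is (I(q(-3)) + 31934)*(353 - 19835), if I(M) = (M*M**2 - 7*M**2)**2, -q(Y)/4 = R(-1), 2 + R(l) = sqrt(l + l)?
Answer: -3674422092 - 3590922240*I*sqrt(2) ≈ -3.6744e+9 - 5.0783e+9*I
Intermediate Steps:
R(l) = -2 + sqrt(2)*sqrt(l) (R(l) = -2 + sqrt(l + l) = -2 + sqrt(2*l) = -2 + sqrt(2)*sqrt(l))
q(Y) = 8 - 4*I*sqrt(2) (q(Y) = -4*(-2 + sqrt(2)*sqrt(-1)) = -4*(-2 + sqrt(2)*I) = -4*(-2 + I*sqrt(2)) = 8 - 4*I*sqrt(2))
I(M) = (M**3 - 7*M**2)**2
(I(q(-3)) + 31934)*(353 - 19835) = ((8 - 4*I*sqrt(2))**4*(-7 + (8 - 4*I*sqrt(2)))**2 + 31934)*(353 - 19835) = ((8 - 4*I*sqrt(2))**4*(1 - 4*I*sqrt(2))**2 + 31934)*(-19482) = ((1 - 4*I*sqrt(2))**2*(8 - 4*I*sqrt(2))**4 + 31934)*(-19482) = (31934 + (1 - 4*I*sqrt(2))**2*(8 - 4*I*sqrt(2))**4)*(-19482) = -622138188 - 19482*(1 - 4*I*sqrt(2))**2*(8 - 4*I*sqrt(2))**4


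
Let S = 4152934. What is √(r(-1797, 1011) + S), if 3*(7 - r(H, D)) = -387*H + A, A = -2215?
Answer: √35296797/3 ≈ 1980.4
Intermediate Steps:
r(H, D) = 2236/3 + 129*H (r(H, D) = 7 - (-387*H - 2215)/3 = 7 - (-2215 - 387*H)/3 = 7 + (2215/3 + 129*H) = 2236/3 + 129*H)
√(r(-1797, 1011) + S) = √((2236/3 + 129*(-1797)) + 4152934) = √((2236/3 - 231813) + 4152934) = √(-693203/3 + 4152934) = √(11765599/3) = √35296797/3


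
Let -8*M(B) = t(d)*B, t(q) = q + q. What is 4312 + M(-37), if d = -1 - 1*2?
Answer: 17137/4 ≈ 4284.3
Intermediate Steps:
d = -3 (d = -1 - 2 = -3)
t(q) = 2*q
M(B) = 3*B/4 (M(B) = -2*(-3)*B/8 = -(-3)*B/4 = 3*B/4)
4312 + M(-37) = 4312 + (¾)*(-37) = 4312 - 111/4 = 17137/4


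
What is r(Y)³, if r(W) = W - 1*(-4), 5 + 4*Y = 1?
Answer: 27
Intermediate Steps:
Y = -1 (Y = -5/4 + (¼)*1 = -5/4 + ¼ = -1)
r(W) = 4 + W (r(W) = W + 4 = 4 + W)
r(Y)³ = (4 - 1)³ = 3³ = 27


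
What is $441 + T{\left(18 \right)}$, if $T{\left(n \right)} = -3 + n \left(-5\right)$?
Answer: $348$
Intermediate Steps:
$T{\left(n \right)} = -3 - 5 n$
$441 + T{\left(18 \right)} = 441 - 93 = 348$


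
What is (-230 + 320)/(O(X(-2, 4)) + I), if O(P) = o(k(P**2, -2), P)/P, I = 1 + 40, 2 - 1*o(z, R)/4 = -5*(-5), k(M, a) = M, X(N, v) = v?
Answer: 5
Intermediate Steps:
o(z, R) = -92 (o(z, R) = 8 - (-20)*(-5) = 8 - 4*25 = 8 - 100 = -92)
I = 41
O(P) = -92/P
(-230 + 320)/(O(X(-2, 4)) + I) = (-230 + 320)/(-92/4 + 41) = 90/(-92*1/4 + 41) = 90/(-23 + 41) = 90/18 = 90*(1/18) = 5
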